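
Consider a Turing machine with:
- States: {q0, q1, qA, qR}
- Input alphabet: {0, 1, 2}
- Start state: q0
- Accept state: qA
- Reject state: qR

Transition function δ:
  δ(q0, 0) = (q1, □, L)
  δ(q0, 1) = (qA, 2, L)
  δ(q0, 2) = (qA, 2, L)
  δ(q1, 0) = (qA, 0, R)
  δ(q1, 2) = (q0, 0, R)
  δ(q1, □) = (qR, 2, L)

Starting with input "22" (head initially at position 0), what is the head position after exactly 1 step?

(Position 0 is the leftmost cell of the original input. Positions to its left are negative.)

Execution trace (head position shown):
Step 0: [q0]22  (head at position 0)
Step 1: move left → [qA]□22  (head at position -1)

After 1 step, the head is at position -1.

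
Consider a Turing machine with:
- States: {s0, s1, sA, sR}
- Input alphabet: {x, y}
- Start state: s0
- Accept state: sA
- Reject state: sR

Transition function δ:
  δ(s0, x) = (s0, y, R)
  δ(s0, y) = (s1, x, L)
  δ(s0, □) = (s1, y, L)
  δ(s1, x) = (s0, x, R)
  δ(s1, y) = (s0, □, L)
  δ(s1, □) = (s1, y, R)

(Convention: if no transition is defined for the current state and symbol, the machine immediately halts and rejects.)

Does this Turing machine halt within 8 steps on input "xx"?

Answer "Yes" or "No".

Execution trace:
Initial: [s0]xx
Step 1: δ(s0, x) = (s0, y, R) → y[s0]x
Step 2: δ(s0, x) = (s0, y, R) → yy[s0]□
Step 3: δ(s0, □) = (s1, y, L) → y[s1]yy
Step 4: δ(s1, y) = (s0, □, L) → [s0]y□y
Step 5: δ(s0, y) = (s1, x, L) → [s1]□x□y
Step 6: δ(s1, □) = (s1, y, R) → y[s1]x□y
Step 7: δ(s1, x) = (s0, x, R) → yx[s0]□y
Step 8: δ(s0, □) = (s1, y, L) → y[s1]xyy

The machine has not reached a halting state after 8 steps.
The machine did not halt within the 8-step bound.

Answer: No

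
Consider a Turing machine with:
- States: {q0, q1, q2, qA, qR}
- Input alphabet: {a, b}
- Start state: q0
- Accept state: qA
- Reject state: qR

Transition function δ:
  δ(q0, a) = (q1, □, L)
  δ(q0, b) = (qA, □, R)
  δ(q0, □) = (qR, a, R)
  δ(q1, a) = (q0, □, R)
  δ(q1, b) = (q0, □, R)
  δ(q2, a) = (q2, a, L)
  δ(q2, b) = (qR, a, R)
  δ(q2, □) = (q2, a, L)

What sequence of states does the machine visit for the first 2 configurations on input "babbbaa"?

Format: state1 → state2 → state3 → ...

Execution trace:
Initial: [q0]babbbaa
Step 1: δ(q0, b) = (qA, □, R) → □[qA]abbbaa

The machine reaches the accept state qA and halts.

State sequence: q0 → qA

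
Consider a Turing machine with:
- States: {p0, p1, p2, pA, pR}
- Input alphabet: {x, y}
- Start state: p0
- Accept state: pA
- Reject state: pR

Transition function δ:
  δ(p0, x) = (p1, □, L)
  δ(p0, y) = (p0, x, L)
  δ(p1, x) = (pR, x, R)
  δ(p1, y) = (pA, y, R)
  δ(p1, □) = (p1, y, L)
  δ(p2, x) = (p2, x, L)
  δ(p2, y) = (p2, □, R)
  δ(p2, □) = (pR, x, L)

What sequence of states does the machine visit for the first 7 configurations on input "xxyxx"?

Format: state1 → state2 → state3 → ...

Execution trace:
Initial: [p0]xxyxx
Step 1: δ(p0, x) = (p1, □, L) → [p1]□□xyxx
Step 2: δ(p1, □) = (p1, y, L) → [p1]□y□xyxx
Step 3: δ(p1, □) = (p1, y, L) → [p1]□yy□xyxx
Step 4: δ(p1, □) = (p1, y, L) → [p1]□yyy□xyxx
Step 5: δ(p1, □) = (p1, y, L) → [p1]□yyyy□xyxx
Step 6: δ(p1, □) = (p1, y, L) → [p1]□yyyyy□xyxx

State sequence: p0 → p1 → p1 → p1 → p1 → p1 → p1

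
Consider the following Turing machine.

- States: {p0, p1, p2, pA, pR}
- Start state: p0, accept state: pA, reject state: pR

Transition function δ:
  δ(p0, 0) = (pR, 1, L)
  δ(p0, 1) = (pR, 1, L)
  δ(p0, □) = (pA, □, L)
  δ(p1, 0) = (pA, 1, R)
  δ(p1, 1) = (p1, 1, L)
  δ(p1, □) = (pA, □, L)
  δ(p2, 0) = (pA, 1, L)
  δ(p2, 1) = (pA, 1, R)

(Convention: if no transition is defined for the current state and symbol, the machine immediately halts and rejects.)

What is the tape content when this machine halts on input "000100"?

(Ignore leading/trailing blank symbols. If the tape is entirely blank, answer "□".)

Execution trace:
Initial: [p0]000100
Step 1: δ(p0, 0) = (pR, 1, L) → [pR]□100100

The machine reaches the reject state pR and halts.

Final tape (ignoring leading/trailing blanks): 100100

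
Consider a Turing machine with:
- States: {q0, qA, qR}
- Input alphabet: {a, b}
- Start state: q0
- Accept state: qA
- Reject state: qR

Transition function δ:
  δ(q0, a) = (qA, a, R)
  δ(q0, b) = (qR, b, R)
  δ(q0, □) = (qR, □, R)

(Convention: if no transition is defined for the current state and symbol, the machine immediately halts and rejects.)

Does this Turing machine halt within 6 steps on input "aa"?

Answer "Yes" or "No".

Execution trace:
Initial: [q0]aa
Step 1: δ(q0, a) = (qA, a, R) → a[qA]a

The machine reaches the accept state qA and halts.
The machine halted after 1 step (within the 6-step bound).

Answer: Yes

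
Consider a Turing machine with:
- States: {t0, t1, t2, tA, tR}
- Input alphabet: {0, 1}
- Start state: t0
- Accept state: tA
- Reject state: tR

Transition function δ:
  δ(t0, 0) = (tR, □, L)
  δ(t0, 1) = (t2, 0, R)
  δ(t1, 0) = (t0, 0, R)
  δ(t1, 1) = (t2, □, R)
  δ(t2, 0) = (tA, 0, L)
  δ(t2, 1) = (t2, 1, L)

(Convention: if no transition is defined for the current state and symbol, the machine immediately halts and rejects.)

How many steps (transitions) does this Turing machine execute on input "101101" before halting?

Execution trace:
Initial: [t0]101101
Step 1: δ(t0, 1) = (t2, 0, R) → 0[t2]01101
Step 2: δ(t2, 0) = (tA, 0, L) → [tA]001101

The machine reaches the accept state tA and halts.

The machine executed 2 steps before halting.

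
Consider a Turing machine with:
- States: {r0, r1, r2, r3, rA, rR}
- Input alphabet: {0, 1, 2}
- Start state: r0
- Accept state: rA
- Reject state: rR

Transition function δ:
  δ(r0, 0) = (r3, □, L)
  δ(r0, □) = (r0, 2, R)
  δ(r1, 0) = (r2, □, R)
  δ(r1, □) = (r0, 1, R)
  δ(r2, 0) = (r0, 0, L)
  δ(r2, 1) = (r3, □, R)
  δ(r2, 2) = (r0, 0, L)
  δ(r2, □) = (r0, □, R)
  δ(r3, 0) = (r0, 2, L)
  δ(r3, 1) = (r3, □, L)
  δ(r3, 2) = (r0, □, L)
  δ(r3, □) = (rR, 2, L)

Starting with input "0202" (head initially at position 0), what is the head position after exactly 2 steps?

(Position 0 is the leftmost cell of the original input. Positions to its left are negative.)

Execution trace (head position shown):
Step 0: [r0]0202  (head at position 0)
Step 1: move left → [r3]□□202  (head at position -1)
Step 2: move left → [rR]□2□202  (head at position -2)

After 2 steps, the head is at position -2.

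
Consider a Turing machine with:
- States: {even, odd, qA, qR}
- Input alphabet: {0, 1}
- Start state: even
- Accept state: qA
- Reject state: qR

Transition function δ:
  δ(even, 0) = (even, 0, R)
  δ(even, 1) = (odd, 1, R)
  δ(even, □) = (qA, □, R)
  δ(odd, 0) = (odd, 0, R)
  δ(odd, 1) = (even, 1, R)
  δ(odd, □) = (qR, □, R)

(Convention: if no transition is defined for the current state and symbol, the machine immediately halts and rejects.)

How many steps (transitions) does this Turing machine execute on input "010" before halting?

Execution trace:
Initial: [even]010
Step 1: δ(even, 0) = (even, 0, R) → 0[even]10
Step 2: δ(even, 1) = (odd, 1, R) → 01[odd]0
Step 3: δ(odd, 0) = (odd, 0, R) → 010[odd]□
Step 4: δ(odd, □) = (qR, □, R) → 010□[qR]□

The machine reaches the reject state qR and halts.

The machine executed 4 steps before halting.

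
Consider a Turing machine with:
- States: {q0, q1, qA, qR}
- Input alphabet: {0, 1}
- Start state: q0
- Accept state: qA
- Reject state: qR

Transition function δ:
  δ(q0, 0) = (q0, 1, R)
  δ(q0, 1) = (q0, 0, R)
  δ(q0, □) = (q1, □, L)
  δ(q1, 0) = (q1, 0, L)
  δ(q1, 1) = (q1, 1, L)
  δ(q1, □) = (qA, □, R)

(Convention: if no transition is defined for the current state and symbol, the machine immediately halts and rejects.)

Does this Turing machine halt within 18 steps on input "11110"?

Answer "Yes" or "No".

Execution trace:
Initial: [q0]11110
Step 1: δ(q0, 1) = (q0, 0, R) → 0[q0]1110
Step 2: δ(q0, 1) = (q0, 0, R) → 00[q0]110
Step 3: δ(q0, 1) = (q0, 0, R) → 000[q0]10
Step 4: δ(q0, 1) = (q0, 0, R) → 0000[q0]0
Step 5: δ(q0, 0) = (q0, 1, R) → 00001[q0]□
Step 6: δ(q0, □) = (q1, □, L) → 0000[q1]1□
Step 7: δ(q1, 1) = (q1, 1, L) → 000[q1]01□
Step 8: δ(q1, 0) = (q1, 0, L) → 00[q1]001□
Step 9: δ(q1, 0) = (q1, 0, L) → 0[q1]0001□
Step 10: δ(q1, 0) = (q1, 0, L) → [q1]00001□
Step 11: δ(q1, 0) = (q1, 0, L) → [q1]□00001□
Step 12: δ(q1, □) = (qA, □, R) → □[qA]00001□

The machine reaches the accept state qA and halts.
The machine halted after 12 steps (within the 18-step bound).

Answer: Yes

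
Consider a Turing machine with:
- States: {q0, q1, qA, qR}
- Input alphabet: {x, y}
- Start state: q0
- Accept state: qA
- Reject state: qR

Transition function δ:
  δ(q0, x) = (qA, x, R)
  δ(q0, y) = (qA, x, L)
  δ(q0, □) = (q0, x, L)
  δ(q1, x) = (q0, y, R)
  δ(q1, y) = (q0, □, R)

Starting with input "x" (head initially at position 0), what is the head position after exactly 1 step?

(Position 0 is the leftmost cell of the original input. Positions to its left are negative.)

Execution trace (head position shown):
Step 0: [q0]x  (head at position 0)
Step 1: move right → x[qA]□  (head at position 1)

After 1 step, the head is at position 1.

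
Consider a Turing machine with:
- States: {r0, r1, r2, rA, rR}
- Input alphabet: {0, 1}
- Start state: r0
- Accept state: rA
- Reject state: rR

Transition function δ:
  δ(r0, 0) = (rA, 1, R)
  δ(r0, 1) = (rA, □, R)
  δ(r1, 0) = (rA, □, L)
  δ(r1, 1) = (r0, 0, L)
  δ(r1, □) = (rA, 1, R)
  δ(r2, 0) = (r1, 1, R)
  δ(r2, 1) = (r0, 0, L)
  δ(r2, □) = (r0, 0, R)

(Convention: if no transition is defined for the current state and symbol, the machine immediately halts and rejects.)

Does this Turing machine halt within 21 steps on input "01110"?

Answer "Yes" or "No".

Execution trace:
Initial: [r0]01110
Step 1: δ(r0, 0) = (rA, 1, R) → 1[rA]1110

The machine reaches the accept state rA and halts.
The machine halted after 1 step (within the 21-step bound).

Answer: Yes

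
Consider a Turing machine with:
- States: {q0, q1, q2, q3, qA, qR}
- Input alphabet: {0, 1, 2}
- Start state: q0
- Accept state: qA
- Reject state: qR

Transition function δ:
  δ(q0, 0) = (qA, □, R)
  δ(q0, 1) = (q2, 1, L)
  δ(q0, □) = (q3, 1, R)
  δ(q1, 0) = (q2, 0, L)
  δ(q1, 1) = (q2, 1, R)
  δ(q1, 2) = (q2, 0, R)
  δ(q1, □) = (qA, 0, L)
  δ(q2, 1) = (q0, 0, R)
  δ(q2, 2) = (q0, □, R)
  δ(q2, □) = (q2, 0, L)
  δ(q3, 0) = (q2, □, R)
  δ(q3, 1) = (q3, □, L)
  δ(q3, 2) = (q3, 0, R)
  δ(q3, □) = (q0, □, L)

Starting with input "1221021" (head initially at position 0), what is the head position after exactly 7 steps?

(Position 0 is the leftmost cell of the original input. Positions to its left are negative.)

Execution trace (head position shown):
Step 0: [q0]1221021  (head at position 0)
Step 1: move left → [q2]□1221021  (head at position -1)
Step 2: move left → [q2]□01221021  (head at position -2)
Step 3: move left → [q2]□001221021  (head at position -3)
Step 4: move left → [q2]□0001221021  (head at position -4)
Step 5: move left → [q2]□00001221021  (head at position -5)
Step 6: move left → [q2]□000001221021  (head at position -6)
Step 7: move left → [q2]□0000001221021  (head at position -7)

After 7 steps, the head is at position -7.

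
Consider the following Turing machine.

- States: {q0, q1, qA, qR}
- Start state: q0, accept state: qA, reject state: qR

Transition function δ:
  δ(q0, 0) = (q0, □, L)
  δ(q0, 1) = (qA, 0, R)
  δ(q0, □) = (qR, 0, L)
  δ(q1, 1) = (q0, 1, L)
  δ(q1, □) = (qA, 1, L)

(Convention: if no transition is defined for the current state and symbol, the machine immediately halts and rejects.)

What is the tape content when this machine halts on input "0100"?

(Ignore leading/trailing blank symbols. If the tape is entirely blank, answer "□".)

Execution trace:
Initial: [q0]0100
Step 1: δ(q0, 0) = (q0, □, L) → [q0]□□100
Step 2: δ(q0, □) = (qR, 0, L) → [qR]□0□100

The machine reaches the reject state qR and halts.

Final tape (ignoring leading/trailing blanks): 0□100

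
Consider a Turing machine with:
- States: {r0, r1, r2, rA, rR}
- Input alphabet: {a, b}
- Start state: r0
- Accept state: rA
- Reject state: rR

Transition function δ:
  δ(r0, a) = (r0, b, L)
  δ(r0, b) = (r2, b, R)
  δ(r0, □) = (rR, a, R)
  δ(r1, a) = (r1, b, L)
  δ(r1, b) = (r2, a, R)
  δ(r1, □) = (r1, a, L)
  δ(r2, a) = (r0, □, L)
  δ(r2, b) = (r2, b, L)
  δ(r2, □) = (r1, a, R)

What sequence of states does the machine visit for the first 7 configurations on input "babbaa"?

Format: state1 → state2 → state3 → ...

Execution trace:
Initial: [r0]babbaa
Step 1: δ(r0, b) = (r2, b, R) → b[r2]abbaa
Step 2: δ(r2, a) = (r0, □, L) → [r0]b□bbaa
Step 3: δ(r0, b) = (r2, b, R) → b[r2]□bbaa
Step 4: δ(r2, □) = (r1, a, R) → ba[r1]bbaa
Step 5: δ(r1, b) = (r2, a, R) → baa[r2]baa
Step 6: δ(r2, b) = (r2, b, L) → ba[r2]abaa

State sequence: r0 → r2 → r0 → r2 → r1 → r2 → r2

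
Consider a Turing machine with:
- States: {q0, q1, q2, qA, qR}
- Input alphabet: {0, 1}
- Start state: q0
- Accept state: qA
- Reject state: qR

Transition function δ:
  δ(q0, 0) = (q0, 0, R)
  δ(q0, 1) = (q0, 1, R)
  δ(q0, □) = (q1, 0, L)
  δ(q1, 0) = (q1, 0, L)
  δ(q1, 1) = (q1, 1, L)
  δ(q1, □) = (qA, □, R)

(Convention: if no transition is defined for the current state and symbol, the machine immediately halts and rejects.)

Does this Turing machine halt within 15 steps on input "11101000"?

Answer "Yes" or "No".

Execution trace:
Initial: [q0]11101000
Step 1: δ(q0, 1) = (q0, 1, R) → 1[q0]1101000
Step 2: δ(q0, 1) = (q0, 1, R) → 11[q0]101000
Step 3: δ(q0, 1) = (q0, 1, R) → 111[q0]01000
Step 4: δ(q0, 0) = (q0, 0, R) → 1110[q0]1000
Step 5: δ(q0, 1) = (q0, 1, R) → 11101[q0]000
Step 6: δ(q0, 0) = (q0, 0, R) → 111010[q0]00
Step 7: δ(q0, 0) = (q0, 0, R) → 1110100[q0]0
Step 8: δ(q0, 0) = (q0, 0, R) → 11101000[q0]□
Step 9: δ(q0, □) = (q1, 0, L) → 1110100[q1]00
Step 10: δ(q1, 0) = (q1, 0, L) → 111010[q1]000
Step 11: δ(q1, 0) = (q1, 0, L) → 11101[q1]0000
Step 12: δ(q1, 0) = (q1, 0, L) → 1110[q1]10000
Step 13: δ(q1, 1) = (q1, 1, L) → 111[q1]010000
Step 14: δ(q1, 0) = (q1, 0, L) → 11[q1]1010000
Step 15: δ(q1, 1) = (q1, 1, L) → 1[q1]11010000

The machine has not reached a halting state after 15 steps.
The machine did not halt within the 15-step bound.

Answer: No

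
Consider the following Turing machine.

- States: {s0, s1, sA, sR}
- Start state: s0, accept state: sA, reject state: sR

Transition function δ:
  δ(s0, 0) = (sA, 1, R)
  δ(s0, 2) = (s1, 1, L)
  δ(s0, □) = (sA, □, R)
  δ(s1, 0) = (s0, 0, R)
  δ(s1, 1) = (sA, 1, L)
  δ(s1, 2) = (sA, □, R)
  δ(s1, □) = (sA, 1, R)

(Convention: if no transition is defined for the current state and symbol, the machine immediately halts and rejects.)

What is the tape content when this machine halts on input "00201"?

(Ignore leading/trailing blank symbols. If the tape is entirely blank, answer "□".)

Execution trace:
Initial: [s0]00201
Step 1: δ(s0, 0) = (sA, 1, R) → 1[sA]0201

The machine reaches the accept state sA and halts.

Final tape (ignoring leading/trailing blanks): 10201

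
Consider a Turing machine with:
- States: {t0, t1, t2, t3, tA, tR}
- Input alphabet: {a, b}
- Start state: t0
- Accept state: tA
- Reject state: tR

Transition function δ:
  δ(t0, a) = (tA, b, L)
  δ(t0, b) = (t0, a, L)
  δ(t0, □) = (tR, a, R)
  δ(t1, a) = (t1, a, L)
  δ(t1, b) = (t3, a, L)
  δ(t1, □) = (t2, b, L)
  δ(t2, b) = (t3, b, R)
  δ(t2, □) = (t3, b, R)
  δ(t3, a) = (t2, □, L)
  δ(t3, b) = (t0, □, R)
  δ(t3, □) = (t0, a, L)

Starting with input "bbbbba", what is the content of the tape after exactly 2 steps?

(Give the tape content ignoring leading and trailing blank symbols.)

Execution trace:
Initial: [t0]bbbbba
Step 1: δ(t0, b) = (t0, a, L) → [t0]□abbbba
Step 2: δ(t0, □) = (tR, a, R) → a[tR]abbbba

The machine reaches the reject state tR and halts.

After 2 steps, the tape (ignoring leading/trailing blanks) is: aabbbba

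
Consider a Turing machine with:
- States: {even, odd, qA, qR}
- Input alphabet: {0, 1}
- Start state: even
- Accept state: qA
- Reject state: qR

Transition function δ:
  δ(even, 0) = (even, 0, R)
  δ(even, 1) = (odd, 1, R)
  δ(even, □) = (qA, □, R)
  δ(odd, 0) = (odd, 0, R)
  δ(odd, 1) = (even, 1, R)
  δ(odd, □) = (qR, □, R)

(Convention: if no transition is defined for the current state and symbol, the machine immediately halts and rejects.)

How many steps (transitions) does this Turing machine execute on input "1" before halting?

Execution trace:
Initial: [even]1
Step 1: δ(even, 1) = (odd, 1, R) → 1[odd]□
Step 2: δ(odd, □) = (qR, □, R) → 1□[qR]□

The machine reaches the reject state qR and halts.

The machine executed 2 steps before halting.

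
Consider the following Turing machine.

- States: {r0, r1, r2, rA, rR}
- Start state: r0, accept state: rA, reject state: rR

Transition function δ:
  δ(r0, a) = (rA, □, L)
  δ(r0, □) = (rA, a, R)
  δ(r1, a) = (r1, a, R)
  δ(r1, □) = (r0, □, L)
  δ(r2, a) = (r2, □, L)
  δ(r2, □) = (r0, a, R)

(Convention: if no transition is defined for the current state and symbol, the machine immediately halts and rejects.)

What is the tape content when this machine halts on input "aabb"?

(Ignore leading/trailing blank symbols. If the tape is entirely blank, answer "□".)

Execution trace:
Initial: [r0]aabb
Step 1: δ(r0, a) = (rA, □, L) → [rA]□□abb

The machine reaches the accept state rA and halts.

Final tape (ignoring leading/trailing blanks): abb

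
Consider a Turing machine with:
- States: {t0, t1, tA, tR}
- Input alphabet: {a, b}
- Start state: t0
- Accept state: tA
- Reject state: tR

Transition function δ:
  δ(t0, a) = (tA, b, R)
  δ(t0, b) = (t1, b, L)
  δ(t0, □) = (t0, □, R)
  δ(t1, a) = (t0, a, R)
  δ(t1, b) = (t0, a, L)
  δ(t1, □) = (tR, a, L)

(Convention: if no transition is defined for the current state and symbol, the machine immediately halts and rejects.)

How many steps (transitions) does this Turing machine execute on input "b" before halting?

Execution trace:
Initial: [t0]b
Step 1: δ(t0, b) = (t1, b, L) → [t1]□b
Step 2: δ(t1, □) = (tR, a, L) → [tR]□ab

The machine reaches the reject state tR and halts.

The machine executed 2 steps before halting.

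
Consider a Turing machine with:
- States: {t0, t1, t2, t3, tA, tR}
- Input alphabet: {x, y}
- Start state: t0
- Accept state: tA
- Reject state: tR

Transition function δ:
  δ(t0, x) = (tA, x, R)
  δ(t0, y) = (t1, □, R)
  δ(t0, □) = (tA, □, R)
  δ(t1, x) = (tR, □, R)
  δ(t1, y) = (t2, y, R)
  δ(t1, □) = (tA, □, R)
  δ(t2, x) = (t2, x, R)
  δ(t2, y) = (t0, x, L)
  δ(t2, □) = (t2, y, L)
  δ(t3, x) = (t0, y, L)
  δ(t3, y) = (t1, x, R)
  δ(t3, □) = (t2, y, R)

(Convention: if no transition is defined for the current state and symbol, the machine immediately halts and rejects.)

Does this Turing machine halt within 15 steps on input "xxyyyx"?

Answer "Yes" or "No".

Execution trace:
Initial: [t0]xxyyyx
Step 1: δ(t0, x) = (tA, x, R) → x[tA]xyyyx

The machine reaches the accept state tA and halts.
The machine halted after 1 step (within the 15-step bound).

Answer: Yes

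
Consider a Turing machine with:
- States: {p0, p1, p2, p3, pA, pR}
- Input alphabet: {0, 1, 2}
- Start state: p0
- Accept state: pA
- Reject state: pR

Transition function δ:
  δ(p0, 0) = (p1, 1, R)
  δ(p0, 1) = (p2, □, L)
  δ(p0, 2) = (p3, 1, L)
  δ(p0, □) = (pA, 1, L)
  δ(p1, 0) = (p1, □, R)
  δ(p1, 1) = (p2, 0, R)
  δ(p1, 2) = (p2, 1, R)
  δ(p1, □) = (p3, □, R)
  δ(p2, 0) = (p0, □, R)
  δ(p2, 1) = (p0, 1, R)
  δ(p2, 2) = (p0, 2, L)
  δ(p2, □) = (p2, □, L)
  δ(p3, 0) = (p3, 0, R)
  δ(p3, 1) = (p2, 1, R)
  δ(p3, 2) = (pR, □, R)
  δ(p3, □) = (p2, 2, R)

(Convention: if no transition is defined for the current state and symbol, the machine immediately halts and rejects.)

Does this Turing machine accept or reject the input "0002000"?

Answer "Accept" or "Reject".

Execution trace:
Initial: [p0]0002000
Step 1: δ(p0, 0) = (p1, 1, R) → 1[p1]002000
Step 2: δ(p1, 0) = (p1, □, R) → 1□[p1]02000
Step 3: δ(p1, 0) = (p1, □, R) → 1□□[p1]2000
Step 4: δ(p1, 2) = (p2, 1, R) → 1□□1[p2]000
Step 5: δ(p2, 0) = (p0, □, R) → 1□□1□[p0]00
Step 6: δ(p0, 0) = (p1, 1, R) → 1□□1□1[p1]0
Step 7: δ(p1, 0) = (p1, □, R) → 1□□1□1□[p1]□
Step 8: δ(p1, □) = (p3, □, R) → 1□□1□1□□[p3]□
Step 9: δ(p3, □) = (p2, 2, R) → 1□□1□1□□2[p2]□
Step 10: δ(p2, □) = (p2, □, L) → 1□□1□1□□[p2]2□
Step 11: δ(p2, 2) = (p0, 2, L) → 1□□1□1□[p0]□2□
Step 12: δ(p0, □) = (pA, 1, L) → 1□□1□1[pA]□12□

The machine reaches the accept state pA and halts.

Answer: Accept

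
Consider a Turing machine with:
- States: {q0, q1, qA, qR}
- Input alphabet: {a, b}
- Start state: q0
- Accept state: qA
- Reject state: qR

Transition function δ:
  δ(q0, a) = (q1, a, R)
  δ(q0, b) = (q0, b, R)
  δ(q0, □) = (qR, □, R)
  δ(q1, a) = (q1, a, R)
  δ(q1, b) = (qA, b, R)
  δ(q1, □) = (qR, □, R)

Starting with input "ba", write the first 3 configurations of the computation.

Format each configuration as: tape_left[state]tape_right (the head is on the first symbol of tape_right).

Transitions applied:
Step 1: δ(q0, b) = (q0, b, R)
Step 2: δ(q0, a) = (q1, a, R)

The first 3 configurations are:
[q0]ba ⊢ b[q0]a ⊢ ba[q1]□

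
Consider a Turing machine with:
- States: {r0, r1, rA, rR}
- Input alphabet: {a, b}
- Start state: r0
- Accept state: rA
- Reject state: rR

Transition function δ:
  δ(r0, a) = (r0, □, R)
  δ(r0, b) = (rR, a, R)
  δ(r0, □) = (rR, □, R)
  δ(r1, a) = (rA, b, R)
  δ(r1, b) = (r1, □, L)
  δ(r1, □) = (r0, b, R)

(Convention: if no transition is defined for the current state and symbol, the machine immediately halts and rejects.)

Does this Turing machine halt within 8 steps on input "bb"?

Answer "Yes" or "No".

Execution trace:
Initial: [r0]bb
Step 1: δ(r0, b) = (rR, a, R) → a[rR]b

The machine reaches the reject state rR and halts.
The machine halted after 1 step (within the 8-step bound).

Answer: Yes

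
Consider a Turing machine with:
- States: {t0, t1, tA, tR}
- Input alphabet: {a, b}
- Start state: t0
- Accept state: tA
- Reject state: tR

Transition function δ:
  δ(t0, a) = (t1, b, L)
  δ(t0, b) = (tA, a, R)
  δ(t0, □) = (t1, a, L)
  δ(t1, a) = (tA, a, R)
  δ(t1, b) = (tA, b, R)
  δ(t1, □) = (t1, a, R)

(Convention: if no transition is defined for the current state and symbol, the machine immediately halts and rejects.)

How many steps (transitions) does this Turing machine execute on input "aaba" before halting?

Execution trace:
Initial: [t0]aaba
Step 1: δ(t0, a) = (t1, b, L) → [t1]□baba
Step 2: δ(t1, □) = (t1, a, R) → a[t1]baba
Step 3: δ(t1, b) = (tA, b, R) → ab[tA]aba

The machine reaches the accept state tA and halts.

The machine executed 3 steps before halting.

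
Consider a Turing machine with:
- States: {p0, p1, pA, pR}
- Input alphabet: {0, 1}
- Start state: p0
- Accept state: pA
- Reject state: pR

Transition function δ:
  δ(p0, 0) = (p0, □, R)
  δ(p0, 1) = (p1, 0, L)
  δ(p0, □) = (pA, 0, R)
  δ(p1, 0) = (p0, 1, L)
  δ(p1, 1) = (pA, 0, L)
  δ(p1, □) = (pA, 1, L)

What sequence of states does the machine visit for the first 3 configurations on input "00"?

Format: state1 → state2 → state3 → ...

Execution trace:
Initial: [p0]00
Step 1: δ(p0, 0) = (p0, □, R) → □[p0]0
Step 2: δ(p0, 0) = (p0, □, R) → □□[p0]□

State sequence: p0 → p0 → p0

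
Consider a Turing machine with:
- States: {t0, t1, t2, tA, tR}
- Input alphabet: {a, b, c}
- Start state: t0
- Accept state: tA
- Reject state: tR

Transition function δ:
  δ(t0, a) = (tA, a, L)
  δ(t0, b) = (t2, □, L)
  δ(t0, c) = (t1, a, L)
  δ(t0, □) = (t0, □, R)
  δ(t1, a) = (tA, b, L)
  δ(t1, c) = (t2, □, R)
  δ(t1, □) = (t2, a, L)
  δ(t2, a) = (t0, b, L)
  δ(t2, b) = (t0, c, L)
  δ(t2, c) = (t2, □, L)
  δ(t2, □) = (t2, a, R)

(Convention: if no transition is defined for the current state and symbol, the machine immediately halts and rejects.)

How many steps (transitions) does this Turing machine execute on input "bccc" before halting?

Execution trace:
Initial: [t0]bccc
Step 1: δ(t0, b) = (t2, □, L) → [t2]□□ccc
Step 2: δ(t2, □) = (t2, a, R) → a[t2]□ccc
Step 3: δ(t2, □) = (t2, a, R) → aa[t2]ccc
Step 4: δ(t2, c) = (t2, □, L) → a[t2]a□cc
Step 5: δ(t2, a) = (t0, b, L) → [t0]ab□cc
Step 6: δ(t0, a) = (tA, a, L) → [tA]□ab□cc

The machine reaches the accept state tA and halts.

The machine executed 6 steps before halting.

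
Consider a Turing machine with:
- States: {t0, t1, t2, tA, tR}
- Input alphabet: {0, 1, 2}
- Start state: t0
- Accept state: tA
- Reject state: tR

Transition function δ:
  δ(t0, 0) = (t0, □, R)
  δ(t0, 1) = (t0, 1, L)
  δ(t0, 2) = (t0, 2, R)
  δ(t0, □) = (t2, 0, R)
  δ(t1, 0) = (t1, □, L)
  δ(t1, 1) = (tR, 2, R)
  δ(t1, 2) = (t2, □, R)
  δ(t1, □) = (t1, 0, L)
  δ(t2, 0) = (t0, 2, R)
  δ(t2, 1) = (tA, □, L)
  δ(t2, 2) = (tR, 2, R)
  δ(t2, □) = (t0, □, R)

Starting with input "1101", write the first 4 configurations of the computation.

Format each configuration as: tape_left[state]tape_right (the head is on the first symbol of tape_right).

Transitions applied:
Step 1: δ(t0, 1) = (t0, 1, L)
Step 2: δ(t0, □) = (t2, 0, R)
Step 3: δ(t2, 1) = (tA, □, L)

The first 4 configurations are:
[t0]1101 ⊢ [t0]□1101 ⊢ 0[t2]1101 ⊢ [tA]0□101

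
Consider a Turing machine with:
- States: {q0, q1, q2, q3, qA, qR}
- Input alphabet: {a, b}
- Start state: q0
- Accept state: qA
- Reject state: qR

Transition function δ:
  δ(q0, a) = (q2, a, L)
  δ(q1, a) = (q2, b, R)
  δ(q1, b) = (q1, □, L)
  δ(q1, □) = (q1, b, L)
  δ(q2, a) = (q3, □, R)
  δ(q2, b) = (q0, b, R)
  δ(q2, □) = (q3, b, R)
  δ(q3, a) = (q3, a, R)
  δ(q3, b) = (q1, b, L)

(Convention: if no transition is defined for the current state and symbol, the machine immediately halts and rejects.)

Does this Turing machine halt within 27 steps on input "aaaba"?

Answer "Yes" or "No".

Execution trace:
Initial: [q0]aaaba
Step 1: δ(q0, a) = (q2, a, L) → [q2]□aaaba
Step 2: δ(q2, □) = (q3, b, R) → b[q3]aaaba
Step 3: δ(q3, a) = (q3, a, R) → ba[q3]aaba
Step 4: δ(q3, a) = (q3, a, R) → baa[q3]aba
Step 5: δ(q3, a) = (q3, a, R) → baaa[q3]ba
Step 6: δ(q3, b) = (q1, b, L) → baa[q1]aba
Step 7: δ(q1, a) = (q2, b, R) → baab[q2]ba
Step 8: δ(q2, b) = (q0, b, R) → baabb[q0]a
Step 9: δ(q0, a) = (q2, a, L) → baab[q2]ba
Step 10: δ(q2, b) = (q0, b, R) → baabb[q0]a
Step 11: δ(q0, a) = (q2, a, L) → baab[q2]ba
Step 12: δ(q2, b) = (q0, b, R) → baabb[q0]a
Step 13: δ(q0, a) = (q2, a, L) → baab[q2]ba
Step 14: δ(q2, b) = (q0, b, R) → baabb[q0]a
Step 15: δ(q0, a) = (q2, a, L) → baab[q2]ba
Step 16: δ(q2, b) = (q0, b, R) → baabb[q0]a
Step 17: δ(q0, a) = (q2, a, L) → baab[q2]ba
Step 18: δ(q2, b) = (q0, b, R) → baabb[q0]a
Step 19: δ(q0, a) = (q2, a, L) → baab[q2]ba
Step 20: δ(q2, b) = (q0, b, R) → baabb[q0]a
Step 21: δ(q0, a) = (q2, a, L) → baab[q2]ba
Step 22: δ(q2, b) = (q0, b, R) → baabb[q0]a
Step 23: δ(q0, a) = (q2, a, L) → baab[q2]ba
Step 24: δ(q2, b) = (q0, b, R) → baabb[q0]a
Step 25: δ(q0, a) = (q2, a, L) → baab[q2]ba
Step 26: δ(q2, b) = (q0, b, R) → baabb[q0]a
Step 27: δ(q0, a) = (q2, a, L) → baab[q2]ba

The machine has not reached a halting state after 27 steps.
The machine did not halt within the 27-step bound.

Answer: No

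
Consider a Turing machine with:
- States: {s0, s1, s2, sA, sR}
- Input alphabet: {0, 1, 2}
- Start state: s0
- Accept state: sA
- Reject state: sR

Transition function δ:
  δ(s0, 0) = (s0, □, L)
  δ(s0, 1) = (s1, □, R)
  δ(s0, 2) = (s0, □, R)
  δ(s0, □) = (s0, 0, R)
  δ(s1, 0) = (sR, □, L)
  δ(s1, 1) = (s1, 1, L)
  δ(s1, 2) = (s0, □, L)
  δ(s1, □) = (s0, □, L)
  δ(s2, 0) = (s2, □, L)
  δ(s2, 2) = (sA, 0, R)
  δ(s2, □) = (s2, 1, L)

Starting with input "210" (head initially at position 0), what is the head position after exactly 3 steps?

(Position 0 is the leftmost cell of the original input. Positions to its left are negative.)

Execution trace (head position shown):
Step 0: [s0]210  (head at position 0)
Step 1: move right → □[s0]10  (head at position 1)
Step 2: move right → □□[s1]0  (head at position 2)
Step 3: move left → □[sR]□□  (head at position 1)

After 3 steps, the head is at position 1.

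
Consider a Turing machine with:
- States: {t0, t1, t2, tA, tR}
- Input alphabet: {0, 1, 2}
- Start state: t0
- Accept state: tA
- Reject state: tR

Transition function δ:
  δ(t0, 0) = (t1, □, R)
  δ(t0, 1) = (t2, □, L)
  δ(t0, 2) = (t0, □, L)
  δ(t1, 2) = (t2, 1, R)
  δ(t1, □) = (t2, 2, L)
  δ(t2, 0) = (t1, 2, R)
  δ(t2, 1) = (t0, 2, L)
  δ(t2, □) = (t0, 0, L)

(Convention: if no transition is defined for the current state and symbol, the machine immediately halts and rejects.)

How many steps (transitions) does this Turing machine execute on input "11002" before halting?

Execution trace:
Initial: [t0]11002
Step 1: δ(t0, 1) = (t2, □, L) → [t2]□□1002
Step 2: δ(t2, □) = (t0, 0, L) → [t0]□0□1002

No transition is defined for δ(t0, □). By convention the machine halts and rejects.

The machine executed 2 steps before halting.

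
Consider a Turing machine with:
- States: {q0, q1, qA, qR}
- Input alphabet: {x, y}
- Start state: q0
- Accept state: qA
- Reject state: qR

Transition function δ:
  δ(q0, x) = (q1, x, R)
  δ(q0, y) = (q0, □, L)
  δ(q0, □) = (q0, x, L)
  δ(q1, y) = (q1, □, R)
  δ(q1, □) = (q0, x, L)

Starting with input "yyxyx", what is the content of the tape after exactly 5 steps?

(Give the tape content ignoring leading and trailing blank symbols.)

Execution trace:
Initial: [q0]yyxyx
Step 1: δ(q0, y) = (q0, □, L) → [q0]□□yxyx
Step 2: δ(q0, □) = (q0, x, L) → [q0]□x□yxyx
Step 3: δ(q0, □) = (q0, x, L) → [q0]□xx□yxyx
Step 4: δ(q0, □) = (q0, x, L) → [q0]□xxx□yxyx
Step 5: δ(q0, □) = (q0, x, L) → [q0]□xxxx□yxyx

After 5 steps, the tape (ignoring leading/trailing blanks) is: xxxx□yxyx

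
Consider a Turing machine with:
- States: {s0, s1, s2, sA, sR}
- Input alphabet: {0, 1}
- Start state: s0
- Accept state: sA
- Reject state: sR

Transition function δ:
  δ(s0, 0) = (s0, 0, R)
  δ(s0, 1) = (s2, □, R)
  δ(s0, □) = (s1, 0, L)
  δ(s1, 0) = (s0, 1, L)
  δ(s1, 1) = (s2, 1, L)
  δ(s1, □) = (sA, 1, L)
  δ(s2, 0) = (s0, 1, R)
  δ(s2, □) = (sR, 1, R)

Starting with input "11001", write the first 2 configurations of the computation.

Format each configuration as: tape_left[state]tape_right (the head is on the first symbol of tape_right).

Transitions applied:
Step 1: δ(s0, 1) = (s2, □, R)

The first 2 configurations are:
[s0]11001 ⊢ □[s2]1001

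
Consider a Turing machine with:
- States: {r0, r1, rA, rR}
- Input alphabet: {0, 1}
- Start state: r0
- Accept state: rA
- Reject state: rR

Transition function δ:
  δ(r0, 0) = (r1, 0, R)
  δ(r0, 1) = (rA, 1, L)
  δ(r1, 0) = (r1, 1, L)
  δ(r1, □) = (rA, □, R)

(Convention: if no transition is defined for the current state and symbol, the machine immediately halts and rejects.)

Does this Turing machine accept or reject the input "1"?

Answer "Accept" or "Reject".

Execution trace:
Initial: [r0]1
Step 1: δ(r0, 1) = (rA, 1, L) → [rA]□1

The machine reaches the accept state rA and halts.

Answer: Accept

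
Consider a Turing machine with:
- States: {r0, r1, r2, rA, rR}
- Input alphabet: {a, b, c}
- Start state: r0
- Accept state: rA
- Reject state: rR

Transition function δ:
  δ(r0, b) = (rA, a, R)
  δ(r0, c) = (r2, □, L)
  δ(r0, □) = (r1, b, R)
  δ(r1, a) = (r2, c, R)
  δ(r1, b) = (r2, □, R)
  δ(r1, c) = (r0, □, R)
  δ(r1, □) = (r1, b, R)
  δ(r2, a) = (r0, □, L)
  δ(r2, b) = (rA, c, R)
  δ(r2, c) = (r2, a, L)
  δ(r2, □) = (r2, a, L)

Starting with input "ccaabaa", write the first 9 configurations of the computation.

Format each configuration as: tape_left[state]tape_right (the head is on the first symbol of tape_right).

Transitions applied:
Step 1: δ(r0, c) = (r2, □, L)
Step 2: δ(r2, □) = (r2, a, L)
Step 3: δ(r2, □) = (r2, a, L)
Step 4: δ(r2, □) = (r2, a, L)
Step 5: δ(r2, □) = (r2, a, L)
Step 6: δ(r2, □) = (r2, a, L)
Step 7: δ(r2, □) = (r2, a, L)
Step 8: δ(r2, □) = (r2, a, L)

The first 9 configurations are:
[r0]ccaabaa ⊢ [r2]□□caabaa ⊢ [r2]□a□caabaa ⊢ [r2]□aa□caabaa ⊢ [r2]□aaa□caabaa ⊢ [r2]□aaaa□caabaa ⊢ [r2]□aaaaa□caabaa ⊢ [r2]□aaaaaa□caabaa ⊢ [r2]□aaaaaaa□caabaa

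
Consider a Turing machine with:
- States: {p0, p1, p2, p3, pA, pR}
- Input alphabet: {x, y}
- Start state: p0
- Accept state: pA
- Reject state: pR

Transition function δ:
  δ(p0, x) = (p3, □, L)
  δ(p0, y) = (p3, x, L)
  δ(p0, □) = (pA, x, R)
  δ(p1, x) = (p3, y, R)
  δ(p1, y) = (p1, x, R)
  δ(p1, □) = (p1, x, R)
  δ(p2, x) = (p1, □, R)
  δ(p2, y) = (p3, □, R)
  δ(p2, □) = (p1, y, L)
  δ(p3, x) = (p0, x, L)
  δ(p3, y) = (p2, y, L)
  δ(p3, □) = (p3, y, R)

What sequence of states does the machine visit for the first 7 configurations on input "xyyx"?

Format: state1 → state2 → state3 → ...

Execution trace:
Initial: [p0]xyyx
Step 1: δ(p0, x) = (p3, □, L) → [p3]□□yyx
Step 2: δ(p3, □) = (p3, y, R) → y[p3]□yyx
Step 3: δ(p3, □) = (p3, y, R) → yy[p3]yyx
Step 4: δ(p3, y) = (p2, y, L) → y[p2]yyyx
Step 5: δ(p2, y) = (p3, □, R) → y□[p3]yyx
Step 6: δ(p3, y) = (p2, y, L) → y[p2]□yyx

State sequence: p0 → p3 → p3 → p3 → p2 → p3 → p2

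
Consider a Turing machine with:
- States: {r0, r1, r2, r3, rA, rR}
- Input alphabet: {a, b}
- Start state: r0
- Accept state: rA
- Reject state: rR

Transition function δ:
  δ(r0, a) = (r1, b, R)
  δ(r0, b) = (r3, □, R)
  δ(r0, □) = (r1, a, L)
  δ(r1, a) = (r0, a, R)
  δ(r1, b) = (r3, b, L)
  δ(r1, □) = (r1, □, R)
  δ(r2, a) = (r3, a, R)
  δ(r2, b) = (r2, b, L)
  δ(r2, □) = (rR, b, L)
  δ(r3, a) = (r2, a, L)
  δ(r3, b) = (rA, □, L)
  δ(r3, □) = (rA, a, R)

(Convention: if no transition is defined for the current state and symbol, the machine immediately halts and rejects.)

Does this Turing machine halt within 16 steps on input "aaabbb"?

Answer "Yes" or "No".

Execution trace:
Initial: [r0]aaabbb
Step 1: δ(r0, a) = (r1, b, R) → b[r1]aabbb
Step 2: δ(r1, a) = (r0, a, R) → ba[r0]abbb
Step 3: δ(r0, a) = (r1, b, R) → bab[r1]bbb
Step 4: δ(r1, b) = (r3, b, L) → ba[r3]bbbb
Step 5: δ(r3, b) = (rA, □, L) → b[rA]a□bbb

The machine reaches the accept state rA and halts.
The machine halted after 5 steps (within the 16-step bound).

Answer: Yes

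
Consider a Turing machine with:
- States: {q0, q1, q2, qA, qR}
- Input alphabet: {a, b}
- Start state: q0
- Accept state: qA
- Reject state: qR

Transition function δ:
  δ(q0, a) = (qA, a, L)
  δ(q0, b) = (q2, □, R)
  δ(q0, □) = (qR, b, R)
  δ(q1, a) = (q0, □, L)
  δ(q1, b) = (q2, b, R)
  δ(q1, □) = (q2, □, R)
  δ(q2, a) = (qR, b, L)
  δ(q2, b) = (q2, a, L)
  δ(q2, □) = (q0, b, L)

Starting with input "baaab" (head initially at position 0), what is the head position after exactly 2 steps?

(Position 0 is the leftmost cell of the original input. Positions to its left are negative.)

Execution trace (head position shown):
Step 0: [q0]baaab  (head at position 0)
Step 1: move right → □[q2]aaab  (head at position 1)
Step 2: move left → [qR]□baab  (head at position 0)

After 2 steps, the head is at position 0.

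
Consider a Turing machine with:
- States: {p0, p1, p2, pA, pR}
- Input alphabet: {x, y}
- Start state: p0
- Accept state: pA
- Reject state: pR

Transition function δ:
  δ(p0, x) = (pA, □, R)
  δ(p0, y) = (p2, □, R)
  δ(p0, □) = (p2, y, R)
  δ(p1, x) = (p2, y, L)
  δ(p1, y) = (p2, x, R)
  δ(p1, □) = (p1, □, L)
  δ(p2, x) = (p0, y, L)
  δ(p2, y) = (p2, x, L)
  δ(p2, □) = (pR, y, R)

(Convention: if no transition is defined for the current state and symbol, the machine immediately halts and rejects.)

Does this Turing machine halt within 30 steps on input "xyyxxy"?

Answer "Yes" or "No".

Execution trace:
Initial: [p0]xyyxxy
Step 1: δ(p0, x) = (pA, □, R) → □[pA]yyxxy

The machine reaches the accept state pA and halts.
The machine halted after 1 step (within the 30-step bound).

Answer: Yes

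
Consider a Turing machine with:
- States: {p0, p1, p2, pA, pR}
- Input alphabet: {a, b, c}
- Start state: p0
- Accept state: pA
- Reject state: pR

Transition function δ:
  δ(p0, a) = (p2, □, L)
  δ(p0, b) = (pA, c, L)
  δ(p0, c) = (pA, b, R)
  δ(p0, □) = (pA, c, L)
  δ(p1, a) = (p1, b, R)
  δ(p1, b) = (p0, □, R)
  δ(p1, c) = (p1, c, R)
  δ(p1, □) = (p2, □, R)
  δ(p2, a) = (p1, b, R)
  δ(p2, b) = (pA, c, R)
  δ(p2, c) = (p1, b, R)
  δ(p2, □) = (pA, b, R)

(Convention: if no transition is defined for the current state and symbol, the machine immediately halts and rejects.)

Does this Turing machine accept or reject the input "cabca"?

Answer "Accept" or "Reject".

Execution trace:
Initial: [p0]cabca
Step 1: δ(p0, c) = (pA, b, R) → b[pA]abca

The machine reaches the accept state pA and halts.

Answer: Accept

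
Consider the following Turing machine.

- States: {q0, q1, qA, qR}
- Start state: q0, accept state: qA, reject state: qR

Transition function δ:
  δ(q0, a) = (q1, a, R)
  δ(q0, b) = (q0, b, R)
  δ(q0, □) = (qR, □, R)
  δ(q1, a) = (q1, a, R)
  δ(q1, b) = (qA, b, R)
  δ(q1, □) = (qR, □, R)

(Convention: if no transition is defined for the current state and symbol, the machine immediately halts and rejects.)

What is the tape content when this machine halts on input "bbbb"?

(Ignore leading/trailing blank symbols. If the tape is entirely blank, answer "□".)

Execution trace:
Initial: [q0]bbbb
Step 1: δ(q0, b) = (q0, b, R) → b[q0]bbb
Step 2: δ(q0, b) = (q0, b, R) → bb[q0]bb
Step 3: δ(q0, b) = (q0, b, R) → bbb[q0]b
Step 4: δ(q0, b) = (q0, b, R) → bbbb[q0]□
Step 5: δ(q0, □) = (qR, □, R) → bbbb□[qR]□

The machine reaches the reject state qR and halts.

Final tape (ignoring leading/trailing blanks): bbbb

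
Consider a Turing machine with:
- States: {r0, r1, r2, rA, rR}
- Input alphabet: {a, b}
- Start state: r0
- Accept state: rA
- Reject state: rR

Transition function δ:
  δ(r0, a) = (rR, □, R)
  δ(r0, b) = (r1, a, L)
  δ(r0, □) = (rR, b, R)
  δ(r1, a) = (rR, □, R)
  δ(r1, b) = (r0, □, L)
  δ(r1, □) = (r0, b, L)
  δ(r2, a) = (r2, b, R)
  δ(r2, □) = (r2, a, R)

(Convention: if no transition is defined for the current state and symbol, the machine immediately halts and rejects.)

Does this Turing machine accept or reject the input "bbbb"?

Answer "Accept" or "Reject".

Execution trace:
Initial: [r0]bbbb
Step 1: δ(r0, b) = (r1, a, L) → [r1]□abbb
Step 2: δ(r1, □) = (r0, b, L) → [r0]□babbb
Step 3: δ(r0, □) = (rR, b, R) → b[rR]babbb

The machine reaches the reject state rR and halts.

Answer: Reject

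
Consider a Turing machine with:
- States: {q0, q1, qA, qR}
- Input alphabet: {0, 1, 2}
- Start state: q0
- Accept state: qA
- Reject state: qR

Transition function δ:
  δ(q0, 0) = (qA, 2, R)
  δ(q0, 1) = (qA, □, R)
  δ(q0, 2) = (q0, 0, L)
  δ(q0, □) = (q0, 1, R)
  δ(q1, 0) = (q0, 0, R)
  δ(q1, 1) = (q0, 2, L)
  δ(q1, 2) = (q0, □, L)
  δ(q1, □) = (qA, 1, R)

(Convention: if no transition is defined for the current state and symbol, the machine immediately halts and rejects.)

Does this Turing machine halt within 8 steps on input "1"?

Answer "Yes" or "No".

Execution trace:
Initial: [q0]1
Step 1: δ(q0, 1) = (qA, □, R) → □[qA]□

The machine reaches the accept state qA and halts.
The machine halted after 1 step (within the 8-step bound).

Answer: Yes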